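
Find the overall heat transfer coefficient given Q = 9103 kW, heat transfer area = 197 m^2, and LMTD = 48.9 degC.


From Q = U*A*LMTD, U = Q / (A * LMTD)
U = 9103 / (197 * 48.9) = 9103 / 9633.3 = 0.9450

0.9450 kW/(m^2*K)


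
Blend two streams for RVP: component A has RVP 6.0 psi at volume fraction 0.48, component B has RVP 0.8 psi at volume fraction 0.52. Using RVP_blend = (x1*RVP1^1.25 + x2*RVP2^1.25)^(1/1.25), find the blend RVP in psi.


Chevron index: RVP_blend = (sum xi*RVPi^1.25)^(1/1.25)
RVP^1.25 terms: 0.48 * 6.0^1.25 + 0.52 * 0.8^1.25 = 4.90087
RVP_blend = 4.90087^(1/1.25) = 3.566

3.566 psi


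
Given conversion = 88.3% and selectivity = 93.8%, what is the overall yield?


Overall yield = conversion (%) * selectivity (%) / 100
Conversion = 88.3%, Selectivity = 93.8%
Y = 88.3 * 93.8 / 100
= 82.8254 %

82.8254 %


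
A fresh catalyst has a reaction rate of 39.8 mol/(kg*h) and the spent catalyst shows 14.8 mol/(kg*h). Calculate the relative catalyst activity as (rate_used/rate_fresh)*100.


Activity (%) = (rate_used / rate_fresh) * 100
rate_used = 14.8, rate_fresh = 39.8
= (14.8 / 39.8) * 100
= 0.3719 * 100 = 37.19

37.19 %


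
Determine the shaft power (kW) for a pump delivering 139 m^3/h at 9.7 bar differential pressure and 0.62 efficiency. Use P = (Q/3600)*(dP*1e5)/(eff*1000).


Q = 139 / 3600 = 0.0386111 m^3/s
P = 0.0386111 * (9.7 * 1e5) / 0.62 / 1000 = 60.41

60.41 kW


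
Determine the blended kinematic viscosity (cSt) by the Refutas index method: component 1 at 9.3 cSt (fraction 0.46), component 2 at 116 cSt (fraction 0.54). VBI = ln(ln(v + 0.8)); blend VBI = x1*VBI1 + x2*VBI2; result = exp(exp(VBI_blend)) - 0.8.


Refutas method: VBN_i = 14.534*ln(ln(visc_i + 0.8)) + 10.975, blended linearly by mass fraction; since VBN is linear in VBI_i = ln(ln(visc_i + 0.8)) and the fractions sum to 1, blend VBI directly: visc = exp(exp(VBI_blend)) - 0.8
VBI_1 = ln(ln(9.3 + 0.8)) = 0.838345
VBI_2 = ln(ln(116 + 0.8)) = 1.56034
VBI_blend = 0.46 * 0.838345 + 0.54 * 1.56034 = 1.22822
visc_blend = exp(exp(1.22822)) - 0.8 = 29.62

29.62 cSt


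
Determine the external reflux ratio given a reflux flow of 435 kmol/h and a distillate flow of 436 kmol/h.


Reflux ratio definition: R = L / D (liquid returned / distillate withdrawn)
L = 435 kmol/h, D = 436 kmol/h
R = 435 / 436 = 0.9977

0.9977


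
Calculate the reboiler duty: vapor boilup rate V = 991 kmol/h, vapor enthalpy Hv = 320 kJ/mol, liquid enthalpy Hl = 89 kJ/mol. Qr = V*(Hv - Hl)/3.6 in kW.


Qr = 991 * (320 - 89) / 3.6 = 991 * 231 / 3.6 = 63590

63590 kW


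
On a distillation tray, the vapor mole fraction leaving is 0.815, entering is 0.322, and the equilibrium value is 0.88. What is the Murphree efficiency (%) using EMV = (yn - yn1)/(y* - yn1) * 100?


Murphree vapor efficiency: EMV = (y_n - y_(n-1)) / (y*_n - y_(n-1)) * 100
EMV = (0.815 - 0.322) / (0.88 - 0.322) * 100 = 0.493 / 0.558 * 100 = 88.35

88.35 %


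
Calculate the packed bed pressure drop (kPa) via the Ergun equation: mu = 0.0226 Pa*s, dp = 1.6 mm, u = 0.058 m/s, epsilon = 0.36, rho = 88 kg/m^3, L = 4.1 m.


dp = 1.6 mm = 0.0016 m
Viscous term = 150*0.0226*0.058*(1-0.36)^2 / (0.0016^2*0.36^3) = 674280
Inertial term = 1.75*88*0.058^2*(1-0.36) / (0.0016*0.36^3) = 4441.5
dP/L = 674280 + 4441.5 = 678722 Pa/m
dP = 678722 * 4.1 / 1000 = 2783 kPa

2783 kPa


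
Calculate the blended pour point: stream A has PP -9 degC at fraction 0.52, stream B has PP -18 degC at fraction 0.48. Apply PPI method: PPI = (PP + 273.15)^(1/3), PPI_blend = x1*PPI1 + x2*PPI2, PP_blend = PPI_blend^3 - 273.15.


PPI_1 = (-9 + 273.15)^(1/3) = 6.416283
PPI_2 = (-18 + 273.15)^(1/3) = 6.342569
PPI_blend = 0.52 * 6.416283 + 0.48 * 6.342569 = 6.3809
PP_blend = 6.3809^3 - 273.15 = 259.804 - 273.15 = -13.35

-13.35 degC


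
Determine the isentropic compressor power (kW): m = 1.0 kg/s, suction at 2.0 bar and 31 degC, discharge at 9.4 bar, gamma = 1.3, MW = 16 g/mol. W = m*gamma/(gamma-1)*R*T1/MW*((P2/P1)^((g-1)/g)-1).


Isentropic work: W = m*(gamma/(gamma-1))*(R*T1/MW)*((P2/P1)^((gamma-1)/gamma) - 1)
T1 = 31 + 273.15 = 304.15 K
Pressure ratio = 9.4 / 2.0 = 4.7
Exponent = (1.3 - 1)/1.3 = 0.230769
(P2/P1)^exp - 1 = 4.7^0.230769 - 1 = 0.429221
W = 1.0 * 1.3 / 0.3 * 8.314 * 304.15 / 16 * 0.429221 = 294.0

294.0 kW


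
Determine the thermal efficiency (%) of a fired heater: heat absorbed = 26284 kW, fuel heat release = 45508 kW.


Furnace efficiency = Q_absorbed / Q_fuel * 100
= 26284 / 45508 * 100 = 57.76

57.76 %


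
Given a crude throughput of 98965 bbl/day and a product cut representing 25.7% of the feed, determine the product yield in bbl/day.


Crude throughput = 98965 bbl/day
Fraction yield = 25.7%
yield = throughput * fraction / 100
yield = 98965 * 25.7 / 100 = 25434.005

25434.005 bbl/day


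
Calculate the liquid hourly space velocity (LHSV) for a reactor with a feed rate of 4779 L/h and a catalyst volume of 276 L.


LHSV = volumetric feed rate / catalyst volume
= 4779 L/h / 276 L
= 17.32 h^-1

17.32 h^-1


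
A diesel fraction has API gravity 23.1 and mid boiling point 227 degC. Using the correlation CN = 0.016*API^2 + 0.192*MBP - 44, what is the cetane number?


CN = 0.016 * 23.1^2 + 0.192 * 227 - 44
CN = 8.53776 + 43.584 - 44 = 8.12176

8.12176


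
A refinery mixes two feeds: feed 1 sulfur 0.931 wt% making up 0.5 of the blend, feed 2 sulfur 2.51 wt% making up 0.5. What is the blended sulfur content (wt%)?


Linear sulfur blending: S_blend = x1*S1 + x2*S2
Contribution 1: 0.5 * 0.931 = 0.4655 wt%
Contribution 2: 0.5 * 2.51 = 1.255 wt%
S_blend = 0.4655 + 1.255 = 1.7205

1.7205 wt%


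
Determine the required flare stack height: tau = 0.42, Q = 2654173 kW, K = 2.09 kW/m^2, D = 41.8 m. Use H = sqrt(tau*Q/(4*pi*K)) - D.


tau*Q/(4*pi*K) = 0.42 * 2654173 / (4 * pi * 2.09) = 42444.6
sqrt(42444.6) = 206.021
H = 206.021 - 41.8 = 164.2

164.2 m


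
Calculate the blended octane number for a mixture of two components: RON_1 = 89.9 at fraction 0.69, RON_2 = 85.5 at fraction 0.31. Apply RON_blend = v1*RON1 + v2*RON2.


Linear blending: RON_blend = sum(vi * RONi)
Contribution 1: 0.69 * 89.9 = 62.031
Contribution 2: 0.31 * 85.5 = 26.505
RON_blend = 62.031 + 26.505 = 88.536

88.536


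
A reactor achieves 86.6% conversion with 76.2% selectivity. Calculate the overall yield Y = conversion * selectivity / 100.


Overall yield = conversion (%) * selectivity (%) / 100
Conversion = 86.6%, Selectivity = 76.2%
Y = 86.6 * 76.2 / 100
= 65.9892 %

65.9892 %


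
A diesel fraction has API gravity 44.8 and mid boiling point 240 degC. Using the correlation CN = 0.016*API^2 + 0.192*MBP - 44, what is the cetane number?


CN = 0.016 * 44.8^2 + 0.192 * 240 - 44
CN = 32.11264 + 46.08 - 44 = 34.19264

34.19264


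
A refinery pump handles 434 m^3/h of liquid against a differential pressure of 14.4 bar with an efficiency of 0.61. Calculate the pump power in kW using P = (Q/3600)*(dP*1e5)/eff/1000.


Q = 434 / 3600 = 0.120556 m^3/s
P = 0.120556 * (14.4 * 1e5) / 0.61 / 1000 = 284.6

284.6 kW


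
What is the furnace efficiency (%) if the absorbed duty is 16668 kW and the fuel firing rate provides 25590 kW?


Furnace efficiency = Q_absorbed / Q_fuel * 100
= 16668 / 25590 * 100 = 65.13

65.13 %


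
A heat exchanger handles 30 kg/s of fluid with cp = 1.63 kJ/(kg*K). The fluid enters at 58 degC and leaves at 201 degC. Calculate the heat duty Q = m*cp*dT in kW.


Q = m_dot * cp * delta_T
delta_T = 201 - 58 = 143 K
Q = 30 * 1.63 * 143
= 48.9 * 143
= 6992.7 kW

6992.7 kW


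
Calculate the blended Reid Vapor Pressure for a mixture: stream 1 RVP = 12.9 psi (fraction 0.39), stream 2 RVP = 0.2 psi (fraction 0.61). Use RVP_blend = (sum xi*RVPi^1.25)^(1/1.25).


Chevron index: RVP_blend = (sum xi*RVPi^1.25)^(1/1.25)
RVP^1.25 terms: 0.39 * 12.9^1.25 + 0.61 * 0.2^1.25 = 9.61617
RVP_blend = 9.61617^(1/1.25) = 6.115

6.115 psi


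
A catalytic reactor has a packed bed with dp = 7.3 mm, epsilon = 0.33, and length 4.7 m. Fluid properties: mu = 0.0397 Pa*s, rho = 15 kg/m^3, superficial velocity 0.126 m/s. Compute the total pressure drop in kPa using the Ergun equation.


dp = 7.3 mm = 0.0073 m
Viscous term = 150*0.0397*0.126*(1-0.33)^2 / (0.0073^2*0.33^3) = 175879
Inertial term = 1.75*15*0.126^2*(1-0.33) / (0.0073*0.33^3) = 1064.34
dP/L = 175879 + 1064.34 = 176943 Pa/m
dP = 176943 * 4.7 / 1000 = 831.6 kPa

831.6 kPa


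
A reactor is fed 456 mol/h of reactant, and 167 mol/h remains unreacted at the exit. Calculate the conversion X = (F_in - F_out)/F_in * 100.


X = (F_in - F_out) / F_in * 100
Moles reacted = 456 - 167 = 289
X = 289 / 456 * 100
= 0.6338 * 100
= 63.38 %

63.38 %


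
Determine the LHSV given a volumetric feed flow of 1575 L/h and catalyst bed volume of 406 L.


LHSV = volumetric feed rate / catalyst volume
= 1575 L/h / 406 L
= 3.879 h^-1

3.879 h^-1


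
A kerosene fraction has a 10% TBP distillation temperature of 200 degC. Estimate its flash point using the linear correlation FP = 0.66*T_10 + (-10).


FP = 0.66 * 200 + (-10) = 122

122 degC


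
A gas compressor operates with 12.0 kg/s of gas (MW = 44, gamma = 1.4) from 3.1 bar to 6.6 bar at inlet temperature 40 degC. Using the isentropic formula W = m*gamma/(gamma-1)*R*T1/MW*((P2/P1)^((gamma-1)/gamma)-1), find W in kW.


Isentropic work: W = m*(gamma/(gamma-1))*(R*T1/MW)*((P2/P1)^((gamma-1)/gamma) - 1)
T1 = 40 + 273.15 = 313.15 K
Pressure ratio = 6.6 / 3.1 = 2.12903
Exponent = (1.4 - 1)/1.4 = 0.285714
(P2/P1)^exp - 1 = 2.12903^0.285714 - 1 = 0.240984
W = 12.0 * 1.4 / 0.4 * 8.314 * 313.15 / 44 * 0.240984 = 598.9

598.9 kW


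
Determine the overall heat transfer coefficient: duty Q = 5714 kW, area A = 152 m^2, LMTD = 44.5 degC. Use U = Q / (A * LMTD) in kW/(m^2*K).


From Q = U*A*LMTD, U = Q / (A * LMTD)
U = 5714 / (152 * 44.5) = 5714 / 6764 = 0.8448

0.8448 kW/(m^2*K)


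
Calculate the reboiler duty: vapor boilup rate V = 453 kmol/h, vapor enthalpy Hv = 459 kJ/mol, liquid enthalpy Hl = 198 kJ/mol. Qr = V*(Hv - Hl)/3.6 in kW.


Qr = 453 * (459 - 198) / 3.6 = 453 * 261 / 3.6 = 32840

32840 kW


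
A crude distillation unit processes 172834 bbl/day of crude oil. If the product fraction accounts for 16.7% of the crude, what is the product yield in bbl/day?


Crude throughput = 172834 bbl/day
Fraction yield = 16.7%
yield = throughput * fraction / 100
yield = 172834 * 16.7 / 100 = 28863.278

28863.278 bbl/day


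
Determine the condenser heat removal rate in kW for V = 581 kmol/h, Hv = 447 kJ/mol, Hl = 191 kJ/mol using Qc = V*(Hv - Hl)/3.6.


Qc = 581 * (447 - 191) / 3.6 = 581 * 256 / 3.6 = 41320

41320 kW


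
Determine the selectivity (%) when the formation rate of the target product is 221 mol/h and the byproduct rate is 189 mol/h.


Selectivity = desired / (desired + undesired) * 100
Total products = 221 + 189 = 410 mol/h
S = 221 / 410 * 100
= 0.5390 * 100
= 53.90 %

53.90 %


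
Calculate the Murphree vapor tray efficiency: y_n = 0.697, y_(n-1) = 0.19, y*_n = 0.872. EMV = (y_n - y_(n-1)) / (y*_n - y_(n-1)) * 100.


Murphree vapor efficiency: EMV = (y_n - y_(n-1)) / (y*_n - y_(n-1)) * 100
EMV = (0.697 - 0.19) / (0.872 - 0.19) * 100 = 0.507 / 0.682 * 100 = 74.34

74.34 %


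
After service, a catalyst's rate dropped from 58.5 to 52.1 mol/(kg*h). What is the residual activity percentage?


Activity (%) = (rate_used / rate_fresh) * 100
rate_used = 52.1, rate_fresh = 58.5
= (52.1 / 58.5) * 100
= 0.8906 * 100 = 89.06

89.06 %


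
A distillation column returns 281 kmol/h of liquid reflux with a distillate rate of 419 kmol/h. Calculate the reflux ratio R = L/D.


Reflux ratio definition: R = L / D (liquid returned / distillate withdrawn)
L = 281 kmol/h, D = 419 kmol/h
R = 281 / 419 = 0.6706

0.6706


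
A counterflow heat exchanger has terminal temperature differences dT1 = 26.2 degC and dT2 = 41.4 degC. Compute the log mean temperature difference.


LMTD = (dT1 - dT2) / ln(dT1/dT2)
= (26.2 - 41.4) / ln(26.2 / 41.4) = -15.2 / -0.457521 = 33.22

33.22 degC


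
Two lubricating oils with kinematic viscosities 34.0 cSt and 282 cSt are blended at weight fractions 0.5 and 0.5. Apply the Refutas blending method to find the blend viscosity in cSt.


Refutas method: VBN_i = 14.534*ln(ln(visc_i + 0.8)) + 10.975, blended linearly by mass fraction; since VBN is linear in VBI_i = ln(ln(visc_i + 0.8)) and the fractions sum to 1, blend VBI directly: visc = exp(exp(VBI_blend)) - 0.8
VBI_1 = ln(ln(34.0 + 0.8)) = 1.26684
VBI_2 = ln(ln(282 + 0.8)) = 1.73072
VBI_blend = 0.5 * 1.26684 + 0.5 * 1.73072 = 1.49878
visc_blend = exp(exp(1.49878)) - 0.8 = 87.10

87.10 cSt


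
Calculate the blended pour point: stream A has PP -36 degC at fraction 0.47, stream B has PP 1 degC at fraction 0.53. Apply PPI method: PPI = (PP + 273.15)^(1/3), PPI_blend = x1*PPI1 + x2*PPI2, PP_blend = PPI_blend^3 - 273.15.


PPI_1 = (-36 + 273.15)^(1/3) = 6.189768
PPI_2 = (1 + 273.15)^(1/3) = 6.49625
PPI_blend = 0.47 * 6.189768 + 0.53 * 6.49625 = 6.352203
PP_blend = 6.352203^3 - 273.15 = 256.3145 - 273.15 = -16.84

-16.84 degC


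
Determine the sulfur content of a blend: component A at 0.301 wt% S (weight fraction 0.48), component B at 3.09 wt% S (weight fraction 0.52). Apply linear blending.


Linear sulfur blending: S_blend = x1*S1 + x2*S2
Contribution 1: 0.48 * 0.301 = 0.14448 wt%
Contribution 2: 0.52 * 3.09 = 1.6068 wt%
S_blend = 0.14448 + 1.6068 = 1.75128

1.75128 wt%


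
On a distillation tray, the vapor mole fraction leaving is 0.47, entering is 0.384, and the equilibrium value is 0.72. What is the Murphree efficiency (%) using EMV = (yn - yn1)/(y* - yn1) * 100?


Murphree vapor efficiency: EMV = (y_n - y_(n-1)) / (y*_n - y_(n-1)) * 100
EMV = (0.47 - 0.384) / (0.72 - 0.384) * 100 = 0.086 / 0.336 * 100 = 25.60

25.60 %


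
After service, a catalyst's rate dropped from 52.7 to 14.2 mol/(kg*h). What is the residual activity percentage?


Activity (%) = (rate_used / rate_fresh) * 100
rate_used = 14.2, rate_fresh = 52.7
= (14.2 / 52.7) * 100
= 0.2694 * 100 = 26.94

26.94 %


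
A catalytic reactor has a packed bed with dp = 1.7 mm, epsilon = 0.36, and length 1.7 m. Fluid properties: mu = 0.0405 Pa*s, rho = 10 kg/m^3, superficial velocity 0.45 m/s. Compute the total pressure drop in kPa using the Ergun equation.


dp = 1.7 mm = 0.0017 m
Viscous term = 150*0.0405*0.45*(1-0.36)^2 / (0.0017^2*0.36^3) = 8304500
Inertial term = 1.75*10*0.45^2*(1-0.36) / (0.0017*0.36^3) = 28594.8
dP/L = 8304500 + 28594.8 = 8333090 Pa/m
dP = 8333090 * 1.7 / 1000 = 14170 kPa

14170 kPa


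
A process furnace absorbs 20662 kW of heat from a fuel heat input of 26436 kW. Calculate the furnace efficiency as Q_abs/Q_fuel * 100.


Furnace efficiency = Q_absorbed / Q_fuel * 100
= 20662 / 26436 * 100 = 78.16

78.16 %


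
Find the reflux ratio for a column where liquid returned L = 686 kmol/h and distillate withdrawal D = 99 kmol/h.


Reflux ratio definition: R = L / D (liquid returned / distillate withdrawn)
L = 686 kmol/h, D = 99 kmol/h
R = 686 / 99 = 6.929

6.929


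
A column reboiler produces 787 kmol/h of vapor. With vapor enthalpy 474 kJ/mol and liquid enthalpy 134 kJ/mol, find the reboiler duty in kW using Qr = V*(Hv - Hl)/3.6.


Qr = 787 * (474 - 134) / 3.6 = 787 * 340 / 3.6 = 74330

74330 kW


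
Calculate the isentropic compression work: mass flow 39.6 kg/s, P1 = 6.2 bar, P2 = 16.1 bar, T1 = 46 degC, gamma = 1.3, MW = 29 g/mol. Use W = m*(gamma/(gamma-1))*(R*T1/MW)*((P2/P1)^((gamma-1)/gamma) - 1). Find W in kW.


Isentropic work: W = m*(gamma/(gamma-1))*(R*T1/MW)*((P2/P1)^((gamma-1)/gamma) - 1)
T1 = 46 + 273.15 = 319.15 K
Pressure ratio = 16.1 / 6.2 = 2.59677
Exponent = (1.3 - 1)/1.3 = 0.230769
(P2/P1)^exp - 1 = 2.59677^0.230769 - 1 = 0.246345
W = 39.6 * 1.3 / 0.3 * 8.314 * 319.15 / 29 * 0.246345 = 3868

3868 kW


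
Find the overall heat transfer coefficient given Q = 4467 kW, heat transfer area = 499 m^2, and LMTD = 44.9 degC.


From Q = U*A*LMTD, U = Q / (A * LMTD)
U = 4467 / (499 * 44.9) = 4467 / 22405.1 = 0.1994

0.1994 kW/(m^2*K)


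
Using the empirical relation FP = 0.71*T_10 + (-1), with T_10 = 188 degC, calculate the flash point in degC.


FP = 0.71 * 188 + (-1) = 132.48

132.48 degC


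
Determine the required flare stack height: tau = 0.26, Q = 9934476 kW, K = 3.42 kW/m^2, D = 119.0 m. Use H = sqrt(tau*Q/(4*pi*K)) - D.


tau*Q/(4*pi*K) = 0.26 * 9934476 / (4 * pi * 3.42) = 60101.1
sqrt(60101.1) = 245.155
H = 245.155 - 119.0 = 126.2

126.2 m


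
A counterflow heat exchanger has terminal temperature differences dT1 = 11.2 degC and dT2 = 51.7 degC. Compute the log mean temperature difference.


LMTD = (dT1 - dT2) / ln(dT1/dT2)
= (11.2 - 51.7) / ln(11.2 / 51.7) = -40.5 / -1.52954 = 26.48

26.48 degC


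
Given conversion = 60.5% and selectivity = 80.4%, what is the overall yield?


Overall yield = conversion (%) * selectivity (%) / 100
Conversion = 60.5%, Selectivity = 80.4%
Y = 60.5 * 80.4 / 100
= 48.642 %

48.642 %


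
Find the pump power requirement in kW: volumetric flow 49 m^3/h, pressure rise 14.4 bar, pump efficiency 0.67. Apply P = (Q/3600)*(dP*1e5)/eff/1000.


Q = 49 / 3600 = 0.0136111 m^3/s
P = 0.0136111 * (14.4 * 1e5) / 0.67 / 1000 = 29.25

29.25 kW


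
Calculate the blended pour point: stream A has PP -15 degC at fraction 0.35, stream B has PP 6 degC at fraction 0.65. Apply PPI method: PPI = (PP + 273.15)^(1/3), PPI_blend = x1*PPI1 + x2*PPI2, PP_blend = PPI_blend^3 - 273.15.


PPI_1 = (-15 + 273.15)^(1/3) = 6.36733
PPI_2 = (6 + 273.15)^(1/3) = 6.535506
PPI_blend = 0.35 * 6.36733 + 0.65 * 6.535506 = 6.476644
PP_blend = 6.476644^3 - 273.15 = 271.6753 - 273.15 = -1.47

-1.47 degC


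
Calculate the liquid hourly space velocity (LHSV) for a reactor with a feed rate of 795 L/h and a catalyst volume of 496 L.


LHSV = volumetric feed rate / catalyst volume
= 795 L/h / 496 L
= 1.603 h^-1

1.603 h^-1


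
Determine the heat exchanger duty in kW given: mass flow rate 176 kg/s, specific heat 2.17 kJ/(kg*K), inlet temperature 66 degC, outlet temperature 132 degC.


Q = m_dot * cp * delta_T
delta_T = 132 - 66 = 66 K
Q = 176 * 2.17 * 66
= 381.92 * 66
= 25206.72 kW

25206.72 kW


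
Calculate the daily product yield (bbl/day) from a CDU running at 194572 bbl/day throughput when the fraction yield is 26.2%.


Crude throughput = 194572 bbl/day
Fraction yield = 26.2%
yield = throughput * fraction / 100
yield = 194572 * 26.2 / 100 = 50977.864

50977.864 bbl/day


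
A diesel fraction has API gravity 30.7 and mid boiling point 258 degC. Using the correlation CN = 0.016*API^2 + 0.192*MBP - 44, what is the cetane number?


CN = 0.016 * 30.7^2 + 0.192 * 258 - 44
CN = 15.07984 + 49.536 - 44 = 20.61584

20.61584


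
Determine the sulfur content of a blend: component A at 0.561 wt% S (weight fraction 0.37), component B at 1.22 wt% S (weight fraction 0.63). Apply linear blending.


Linear sulfur blending: S_blend = x1*S1 + x2*S2
Contribution 1: 0.37 * 0.561 = 0.20757 wt%
Contribution 2: 0.63 * 1.22 = 0.7686 wt%
S_blend = 0.20757 + 0.7686 = 0.97617

0.97617 wt%


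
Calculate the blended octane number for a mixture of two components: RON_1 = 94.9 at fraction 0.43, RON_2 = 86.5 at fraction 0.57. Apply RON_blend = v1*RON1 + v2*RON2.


Linear blending: RON_blend = sum(vi * RONi)
Contribution 1: 0.43 * 94.9 = 40.807
Contribution 2: 0.57 * 86.5 = 49.305
RON_blend = 40.807 + 49.305 = 90.112

90.112


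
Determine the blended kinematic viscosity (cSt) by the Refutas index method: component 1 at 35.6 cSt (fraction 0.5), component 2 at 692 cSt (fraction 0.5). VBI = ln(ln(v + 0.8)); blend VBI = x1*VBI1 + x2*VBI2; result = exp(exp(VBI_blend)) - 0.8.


Refutas method: VBN_i = 14.534*ln(ln(visc_i + 0.8)) + 10.975, blended linearly by mass fraction; since VBN is linear in VBI_i = ln(ln(visc_i + 0.8)) and the fractions sum to 1, blend VBI directly: visc = exp(exp(VBI_blend)) - 0.8
VBI_1 = ln(ln(35.6 + 0.8)) = 1.27942
VBI_2 = ln(ln(692 + 0.8)) = 1.87805
VBI_blend = 0.5 * 1.27942 + 0.5 * 1.87805 = 1.57873
visc_blend = exp(exp(1.57873)) - 0.8 = 126.8

126.8 cSt


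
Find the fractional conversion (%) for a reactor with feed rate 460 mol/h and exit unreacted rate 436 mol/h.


X = (F_in - F_out) / F_in * 100
Moles reacted = 460 - 436 = 24
X = 24 / 460 * 100
= 0.05217 * 100
= 5.217 %

5.217 %


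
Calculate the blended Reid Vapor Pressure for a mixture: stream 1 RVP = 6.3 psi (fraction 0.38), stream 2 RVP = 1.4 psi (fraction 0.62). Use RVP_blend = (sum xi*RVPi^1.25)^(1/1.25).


Chevron index: RVP_blend = (sum xi*RVPi^1.25)^(1/1.25)
RVP^1.25 terms: 0.38 * 6.3^1.25 + 0.62 * 1.4^1.25 = 4.73697
RVP_blend = 4.73697^(1/1.25) = 3.471

3.471 psi


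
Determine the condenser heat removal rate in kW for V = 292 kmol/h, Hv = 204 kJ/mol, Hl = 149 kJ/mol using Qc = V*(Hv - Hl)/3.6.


Qc = 292 * (204 - 149) / 3.6 = 292 * 55 / 3.6 = 4461

4461 kW


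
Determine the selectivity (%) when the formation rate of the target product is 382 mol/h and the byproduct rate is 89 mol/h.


Selectivity = desired / (desired + undesired) * 100
Total products = 382 + 89 = 471 mol/h
S = 382 / 471 * 100
= 0.8110 * 100
= 81.10 %

81.10 %


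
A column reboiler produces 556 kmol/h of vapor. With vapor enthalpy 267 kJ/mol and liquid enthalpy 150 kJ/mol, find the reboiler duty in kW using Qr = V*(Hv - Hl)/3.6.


Qr = 556 * (267 - 150) / 3.6 = 556 * 117 / 3.6 = 18070

18070 kW


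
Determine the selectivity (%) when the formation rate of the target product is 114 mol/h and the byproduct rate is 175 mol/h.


Selectivity = desired / (desired + undesired) * 100
Total products = 114 + 175 = 289 mol/h
S = 114 / 289 * 100
= 0.3945 * 100
= 39.45 %

39.45 %


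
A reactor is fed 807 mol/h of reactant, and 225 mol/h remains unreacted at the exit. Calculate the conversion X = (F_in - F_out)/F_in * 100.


X = (F_in - F_out) / F_in * 100
Moles reacted = 807 - 225 = 582
X = 582 / 807 * 100
= 0.7212 * 100
= 72.12 %

72.12 %


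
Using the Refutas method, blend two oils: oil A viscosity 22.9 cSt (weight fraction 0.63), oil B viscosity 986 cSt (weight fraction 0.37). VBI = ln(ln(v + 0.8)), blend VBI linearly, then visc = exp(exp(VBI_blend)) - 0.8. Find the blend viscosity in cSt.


Refutas method: VBN_i = 14.534*ln(ln(visc_i + 0.8)) + 10.975, blended linearly by mass fraction; since VBN is linear in VBI_i = ln(ln(visc_i + 0.8)) and the fractions sum to 1, blend VBI directly: visc = exp(exp(VBI_blend)) - 0.8
VBI_1 = ln(ln(22.9 + 0.8)) = 1.1523
VBI_2 = ln(ln(986 + 0.8)) = 1.93072
VBI_blend = 0.63 * 1.1523 + 0.37 * 1.93072 = 1.44032
visc_blend = exp(exp(1.44032)) - 0.8 = 67.37

67.37 cSt


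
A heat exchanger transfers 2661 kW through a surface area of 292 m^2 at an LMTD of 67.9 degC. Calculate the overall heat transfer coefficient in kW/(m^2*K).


From Q = U*A*LMTD, U = Q / (A * LMTD)
U = 2661 / (292 * 67.9) = 2661 / 19826.8 = 0.1342

0.1342 kW/(m^2*K)


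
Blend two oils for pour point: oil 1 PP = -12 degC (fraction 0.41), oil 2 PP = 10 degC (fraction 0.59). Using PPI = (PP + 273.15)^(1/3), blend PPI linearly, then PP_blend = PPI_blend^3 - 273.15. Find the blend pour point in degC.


PPI_1 = (-12 + 273.15)^(1/3) = 6.391901
PPI_2 = (10 + 273.15)^(1/3) = 6.566574
PPI_blend = 0.41 * 6.391901 + 0.59 * 6.566574 = 6.494958
PP_blend = 6.494958^3 - 273.15 = 273.9864 - 273.15 = 0.84

0.84 degC


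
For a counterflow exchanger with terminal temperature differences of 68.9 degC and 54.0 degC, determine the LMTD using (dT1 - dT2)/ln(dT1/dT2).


LMTD = (dT1 - dT2) / ln(dT1/dT2)
= (68.9 - 54.0) / ln(68.9 / 54.0) = 14.9 / 0.243672 = 61.15

61.15 degC


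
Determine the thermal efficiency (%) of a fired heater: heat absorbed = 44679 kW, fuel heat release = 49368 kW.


Furnace efficiency = Q_absorbed / Q_fuel * 100
= 44679 / 49368 * 100 = 90.50

90.50 %


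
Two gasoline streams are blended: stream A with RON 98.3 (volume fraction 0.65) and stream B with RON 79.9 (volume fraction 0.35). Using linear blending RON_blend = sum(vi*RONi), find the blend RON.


Linear blending: RON_blend = sum(vi * RONi)
Contribution 1: 0.65 * 98.3 = 63.895
Contribution 2: 0.35 * 79.9 = 27.965
RON_blend = 63.895 + 27.965 = 91.86

91.86


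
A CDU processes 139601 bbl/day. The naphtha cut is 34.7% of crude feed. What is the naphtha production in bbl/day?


Crude throughput = 139601 bbl/day
Fraction yield = 34.7%
yield = throughput * fraction / 100
yield = 139601 * 34.7 / 100 = 48441.547

48441.547 bbl/day


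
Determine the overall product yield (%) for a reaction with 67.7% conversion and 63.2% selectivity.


Overall yield = conversion (%) * selectivity (%) / 100
Conversion = 67.7%, Selectivity = 63.2%
Y = 67.7 * 63.2 / 100
= 42.7864 %

42.7864 %


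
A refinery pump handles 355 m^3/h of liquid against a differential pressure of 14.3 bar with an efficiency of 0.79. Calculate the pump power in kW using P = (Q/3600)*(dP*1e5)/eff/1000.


Q = 355 / 3600 = 0.0986111 m^3/s
P = 0.0986111 * (14.3 * 1e5) / 0.79 / 1000 = 178.5

178.5 kW


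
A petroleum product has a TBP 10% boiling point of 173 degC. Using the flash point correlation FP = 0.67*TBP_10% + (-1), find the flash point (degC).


FP = 0.67 * 173 + (-1) = 114.91

114.91 degC


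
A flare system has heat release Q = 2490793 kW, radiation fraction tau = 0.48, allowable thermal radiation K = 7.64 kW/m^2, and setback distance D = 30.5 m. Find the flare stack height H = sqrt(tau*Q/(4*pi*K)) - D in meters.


tau*Q/(4*pi*K) = 0.48 * 2490793 / (4 * pi * 7.64) = 12453
sqrt(12453) = 111.593
H = 111.593 - 30.5 = 81.09

81.09 m


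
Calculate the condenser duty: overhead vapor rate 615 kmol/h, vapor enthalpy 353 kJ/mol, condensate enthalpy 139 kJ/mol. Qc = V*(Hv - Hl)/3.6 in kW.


Qc = 615 * (353 - 139) / 3.6 = 615 * 214 / 3.6 = 36560

36560 kW


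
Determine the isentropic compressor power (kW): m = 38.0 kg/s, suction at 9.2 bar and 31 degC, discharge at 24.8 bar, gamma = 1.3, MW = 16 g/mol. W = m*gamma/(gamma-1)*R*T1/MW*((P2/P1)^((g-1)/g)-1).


Isentropic work: W = m*(gamma/(gamma-1))*(R*T1/MW)*((P2/P1)^((gamma-1)/gamma) - 1)
T1 = 31 + 273.15 = 304.15 K
Pressure ratio = 24.8 / 9.2 = 2.69565
Exponent = (1.3 - 1)/1.3 = 0.230769
(P2/P1)^exp - 1 = 2.69565^0.230769 - 1 = 0.25714
W = 38.0 * 1.3 / 0.3 * 8.314 * 304.15 / 16 * 0.25714 = 6692

6692 kW


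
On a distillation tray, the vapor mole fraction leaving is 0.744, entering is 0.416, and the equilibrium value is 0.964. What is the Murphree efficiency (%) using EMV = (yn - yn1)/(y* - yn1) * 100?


Murphree vapor efficiency: EMV = (y_n - y_(n-1)) / (y*_n - y_(n-1)) * 100
EMV = (0.744 - 0.416) / (0.964 - 0.416) * 100 = 0.328 / 0.548 * 100 = 59.85

59.85 %


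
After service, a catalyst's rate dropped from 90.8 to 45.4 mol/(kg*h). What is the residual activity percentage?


Activity (%) = (rate_used / rate_fresh) * 100
rate_used = 45.4, rate_fresh = 90.8
= (45.4 / 90.8) * 100
= 0.5000 * 100 = 50.00

50.00 %


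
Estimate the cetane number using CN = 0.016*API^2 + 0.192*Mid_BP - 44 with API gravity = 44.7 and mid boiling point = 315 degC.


CN = 0.016 * 44.7^2 + 0.192 * 315 - 44
CN = 31.96944 + 60.48 - 44 = 48.44944

48.44944


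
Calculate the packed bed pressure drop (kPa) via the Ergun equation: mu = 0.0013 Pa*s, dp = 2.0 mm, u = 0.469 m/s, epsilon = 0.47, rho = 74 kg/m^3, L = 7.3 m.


dp = 2.0 mm = 0.002 m
Viscous term = 150*0.0013*0.469*(1-0.47)^2 / (0.002^2*0.47^3) = 61859.4
Inertial term = 1.75*74*0.469^2*(1-0.47) / (0.002*0.47^3) = 72705.6
dP/L = 61859.4 + 72705.6 = 134565 Pa/m
dP = 134565 * 7.3 / 1000 = 982.3 kPa

982.3 kPa


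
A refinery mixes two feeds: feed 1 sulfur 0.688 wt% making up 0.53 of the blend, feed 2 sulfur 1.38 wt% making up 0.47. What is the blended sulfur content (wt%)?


Linear sulfur blending: S_blend = x1*S1 + x2*S2
Contribution 1: 0.53 * 0.688 = 0.36464 wt%
Contribution 2: 0.47 * 1.38 = 0.6486 wt%
S_blend = 0.36464 + 0.6486 = 1.01324

1.01324 wt%


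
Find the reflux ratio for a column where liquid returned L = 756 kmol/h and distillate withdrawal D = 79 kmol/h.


Reflux ratio definition: R = L / D (liquid returned / distillate withdrawn)
L = 756 kmol/h, D = 79 kmol/h
R = 756 / 79 = 9.570

9.570


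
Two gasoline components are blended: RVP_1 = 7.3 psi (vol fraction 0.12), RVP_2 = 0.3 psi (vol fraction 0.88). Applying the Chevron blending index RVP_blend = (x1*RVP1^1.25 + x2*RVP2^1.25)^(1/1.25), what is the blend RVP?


Chevron index: RVP_blend = (sum xi*RVPi^1.25)^(1/1.25)
RVP^1.25 terms: 0.12 * 7.3^1.25 + 0.88 * 0.3^1.25 = 1.63529
RVP_blend = 1.63529^(1/1.25) = 1.482

1.482 psi


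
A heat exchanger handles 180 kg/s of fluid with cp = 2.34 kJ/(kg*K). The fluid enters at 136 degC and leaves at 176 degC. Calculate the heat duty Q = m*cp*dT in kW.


Q = m_dot * cp * delta_T
delta_T = 176 - 136 = 40 K
Q = 180 * 2.34 * 40
= 421.2 * 40
= 16848 kW

16848 kW


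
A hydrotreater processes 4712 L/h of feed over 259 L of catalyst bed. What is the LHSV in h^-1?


LHSV = volumetric feed rate / catalyst volume
= 4712 L/h / 259 L
= 18.19 h^-1

18.19 h^-1


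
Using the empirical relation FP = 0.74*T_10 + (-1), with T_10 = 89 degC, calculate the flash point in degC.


FP = 0.74 * 89 + (-1) = 64.86

64.86 degC


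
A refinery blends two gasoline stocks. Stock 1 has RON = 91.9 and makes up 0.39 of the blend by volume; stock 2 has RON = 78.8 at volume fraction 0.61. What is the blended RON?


Linear blending: RON_blend = sum(vi * RONi)
Contribution 1: 0.39 * 91.9 = 35.841
Contribution 2: 0.61 * 78.8 = 48.068
RON_blend = 35.841 + 48.068 = 83.909

83.909


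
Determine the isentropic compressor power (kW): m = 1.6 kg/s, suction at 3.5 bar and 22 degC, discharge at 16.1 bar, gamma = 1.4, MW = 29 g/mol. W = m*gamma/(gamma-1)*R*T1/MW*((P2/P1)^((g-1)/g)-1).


Isentropic work: W = m*(gamma/(gamma-1))*(R*T1/MW)*((P2/P1)^((gamma-1)/gamma) - 1)
T1 = 22 + 273.15 = 295.15 K
Pressure ratio = 16.1 / 3.5 = 4.6
Exponent = (1.4 - 1)/1.4 = 0.285714
(P2/P1)^exp - 1 = 4.6^0.285714 - 1 = 0.546533
W = 1.6 * 1.4 / 0.4 * 8.314 * 295.15 / 29 * 0.546533 = 259.0

259.0 kW


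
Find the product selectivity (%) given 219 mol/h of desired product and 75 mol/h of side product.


Selectivity = desired / (desired + undesired) * 100
Total products = 219 + 75 = 294 mol/h
S = 219 / 294 * 100
= 0.7449 * 100
= 74.49 %

74.49 %


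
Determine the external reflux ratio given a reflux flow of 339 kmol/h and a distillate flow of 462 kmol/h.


Reflux ratio definition: R = L / D (liquid returned / distillate withdrawn)
L = 339 kmol/h, D = 462 kmol/h
R = 339 / 462 = 0.7338

0.7338


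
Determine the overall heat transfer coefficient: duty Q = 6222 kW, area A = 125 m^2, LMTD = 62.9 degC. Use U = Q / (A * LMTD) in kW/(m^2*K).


From Q = U*A*LMTD, U = Q / (A * LMTD)
U = 6222 / (125 * 62.9) = 6222 / 7862.5 = 0.7914

0.7914 kW/(m^2*K)


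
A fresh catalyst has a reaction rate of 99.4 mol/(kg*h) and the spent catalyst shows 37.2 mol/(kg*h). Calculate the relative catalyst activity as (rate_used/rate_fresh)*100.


Activity (%) = (rate_used / rate_fresh) * 100
rate_used = 37.2, rate_fresh = 99.4
= (37.2 / 99.4) * 100
= 0.3742 * 100 = 37.42

37.42 %


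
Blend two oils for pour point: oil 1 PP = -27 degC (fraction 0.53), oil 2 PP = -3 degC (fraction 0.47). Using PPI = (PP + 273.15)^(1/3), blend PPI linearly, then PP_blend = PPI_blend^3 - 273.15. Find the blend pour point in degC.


PPI_1 = (-27 + 273.15)^(1/3) = 6.2671
PPI_2 = (-3 + 273.15)^(1/3) = 6.464501
PPI_blend = 0.53 * 6.2671 + 0.47 * 6.464501 = 6.359878
PP_blend = 6.359878^3 - 273.15 = 257.2447 - 273.15 = -15.91

-15.91 degC


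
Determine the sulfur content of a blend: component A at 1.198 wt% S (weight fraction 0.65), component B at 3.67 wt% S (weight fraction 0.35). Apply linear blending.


Linear sulfur blending: S_blend = x1*S1 + x2*S2
Contribution 1: 0.65 * 1.198 = 0.7787 wt%
Contribution 2: 0.35 * 3.67 = 1.2845 wt%
S_blend = 0.7787 + 1.2845 = 2.0632

2.0632 wt%


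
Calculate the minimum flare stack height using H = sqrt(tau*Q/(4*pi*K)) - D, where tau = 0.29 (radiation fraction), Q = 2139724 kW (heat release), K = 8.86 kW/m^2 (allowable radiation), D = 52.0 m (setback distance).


tau*Q/(4*pi*K) = 0.29 * 2139724 / (4 * pi * 8.86) = 5573.3
sqrt(5573.3) = 74.6545
H = 74.6545 - 52.0 = 22.65

22.65 m


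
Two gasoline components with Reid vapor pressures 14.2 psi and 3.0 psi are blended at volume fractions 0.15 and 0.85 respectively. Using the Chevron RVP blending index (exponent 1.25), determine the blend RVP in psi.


Chevron index: RVP_blend = (sum xi*RVPi^1.25)^(1/1.25)
RVP^1.25 terms: 0.15 * 14.2^1.25 + 0.85 * 3.0^1.25 = 7.49076
RVP_blend = 7.49076^(1/1.25) = 5.007

5.007 psi


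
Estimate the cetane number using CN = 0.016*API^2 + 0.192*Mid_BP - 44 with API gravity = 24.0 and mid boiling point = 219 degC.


CN = 0.016 * 24.0^2 + 0.192 * 219 - 44
CN = 9.216 + 42.048 - 44 = 7.264

7.264


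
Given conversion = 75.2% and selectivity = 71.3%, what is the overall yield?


Overall yield = conversion (%) * selectivity (%) / 100
Conversion = 75.2%, Selectivity = 71.3%
Y = 75.2 * 71.3 / 100
= 53.6176 %

53.6176 %


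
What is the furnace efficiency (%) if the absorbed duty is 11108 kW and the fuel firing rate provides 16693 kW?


Furnace efficiency = Q_absorbed / Q_fuel * 100
= 11108 / 16693 * 100 = 66.54

66.54 %


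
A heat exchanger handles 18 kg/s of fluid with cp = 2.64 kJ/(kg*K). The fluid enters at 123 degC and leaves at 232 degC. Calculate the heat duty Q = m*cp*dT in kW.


Q = m_dot * cp * delta_T
delta_T = 232 - 123 = 109 K
Q = 18 * 2.64 * 109
= 47.52 * 109
= 5179.68 kW

5179.68 kW


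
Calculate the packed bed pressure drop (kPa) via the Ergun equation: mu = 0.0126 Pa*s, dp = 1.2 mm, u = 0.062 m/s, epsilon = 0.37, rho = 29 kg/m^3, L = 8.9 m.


dp = 1.2 mm = 0.0012 m
Viscous term = 150*0.0126*0.062*(1-0.37)^2 / (0.0012^2*0.37^3) = 637627
Inertial term = 1.75*29*0.062^2*(1-0.37) / (0.0012*0.37^3) = 2021.96
dP/L = 637627 + 2021.96 = 639649 Pa/m
dP = 639649 * 8.9 / 1000 = 5693 kPa

5693 kPa


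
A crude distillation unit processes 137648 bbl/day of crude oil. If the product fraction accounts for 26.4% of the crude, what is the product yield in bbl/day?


Crude throughput = 137648 bbl/day
Fraction yield = 26.4%
yield = throughput * fraction / 100
yield = 137648 * 26.4 / 100 = 36339.072

36339.072 bbl/day


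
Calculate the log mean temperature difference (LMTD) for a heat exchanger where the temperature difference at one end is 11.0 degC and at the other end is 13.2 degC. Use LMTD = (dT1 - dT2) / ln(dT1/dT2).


LMTD = (dT1 - dT2) / ln(dT1/dT2)
= (11.0 - 13.2) / ln(11.0 / 13.2) = -2.2 / -0.182322 = 12.07

12.07 degC


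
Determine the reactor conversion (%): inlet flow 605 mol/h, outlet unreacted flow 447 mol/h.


X = (F_in - F_out) / F_in * 100
Moles reacted = 605 - 447 = 158
X = 158 / 605 * 100
= 0.2612 * 100
= 26.12 %

26.12 %


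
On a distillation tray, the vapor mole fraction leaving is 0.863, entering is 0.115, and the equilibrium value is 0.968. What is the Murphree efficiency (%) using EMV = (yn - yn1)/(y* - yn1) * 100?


Murphree vapor efficiency: EMV = (y_n - y_(n-1)) / (y*_n - y_(n-1)) * 100
EMV = (0.863 - 0.115) / (0.968 - 0.115) * 100 = 0.748 / 0.853 * 100 = 87.69

87.69 %


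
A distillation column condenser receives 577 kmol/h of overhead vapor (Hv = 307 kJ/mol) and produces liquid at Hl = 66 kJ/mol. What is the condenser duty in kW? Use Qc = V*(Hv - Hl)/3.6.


Qc = 577 * (307 - 66) / 3.6 = 577 * 241 / 3.6 = 38630

38630 kW


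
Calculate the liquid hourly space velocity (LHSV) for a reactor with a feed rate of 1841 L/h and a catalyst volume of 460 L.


LHSV = volumetric feed rate / catalyst volume
= 1841 L/h / 460 L
= 4.002 h^-1

4.002 h^-1


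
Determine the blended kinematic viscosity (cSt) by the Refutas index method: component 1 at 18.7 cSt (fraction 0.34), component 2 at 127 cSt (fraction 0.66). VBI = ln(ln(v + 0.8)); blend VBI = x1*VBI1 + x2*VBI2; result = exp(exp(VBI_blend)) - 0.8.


Refutas method: VBN_i = 14.534*ln(ln(visc_i + 0.8)) + 10.975, blended linearly by mass fraction; since VBN is linear in VBI_i = ln(ln(visc_i + 0.8)) and the fractions sum to 1, blend VBI directly: visc = exp(exp(VBI_blend)) - 0.8
VBI_1 = ln(ln(18.7 + 0.8)) = 1.0887
VBI_2 = ln(ln(127 + 0.8)) = 1.57907
VBI_blend = 0.34 * 1.0887 + 0.66 * 1.57907 = 1.41234
visc_blend = exp(exp(1.41234)) - 0.8 = 59.88

59.88 cSt


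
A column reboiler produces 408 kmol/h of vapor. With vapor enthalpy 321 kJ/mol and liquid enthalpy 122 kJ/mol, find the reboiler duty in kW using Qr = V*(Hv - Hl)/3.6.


Qr = 408 * (321 - 122) / 3.6 = 408 * 199 / 3.6 = 22550

22550 kW


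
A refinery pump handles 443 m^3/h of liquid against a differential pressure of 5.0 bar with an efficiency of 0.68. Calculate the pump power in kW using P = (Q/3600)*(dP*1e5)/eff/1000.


Q = 443 / 3600 = 0.123056 m^3/s
P = 0.123056 * (5.0 * 1e5) / 0.68 / 1000 = 90.48

90.48 kW


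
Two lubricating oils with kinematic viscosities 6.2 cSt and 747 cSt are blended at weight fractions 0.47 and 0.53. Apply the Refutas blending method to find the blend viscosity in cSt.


Refutas method: VBN_i = 14.534*ln(ln(visc_i + 0.8)) + 10.975, blended linearly by mass fraction; since VBN is linear in VBI_i = ln(ln(visc_i + 0.8)) and the fractions sum to 1, blend VBI directly: visc = exp(exp(VBI_blend)) - 0.8
VBI_1 = ln(ln(6.2 + 0.8)) = 0.66573
VBI_2 = ln(ln(747 + 0.8)) = 1.88966
VBI_blend = 0.47 * 0.66573 + 0.53 * 1.88966 = 1.31441
visc_blend = exp(exp(1.31441)) - 0.8 = 40.57

40.57 cSt


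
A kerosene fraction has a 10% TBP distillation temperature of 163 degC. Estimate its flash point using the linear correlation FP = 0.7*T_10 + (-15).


FP = 0.7 * 163 + (-15) = 99.1

99.1 degC


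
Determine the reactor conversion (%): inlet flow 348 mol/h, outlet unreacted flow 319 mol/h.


X = (F_in - F_out) / F_in * 100
Moles reacted = 348 - 319 = 29
X = 29 / 348 * 100
= 0.08333 * 100
= 8.333 %

8.333 %


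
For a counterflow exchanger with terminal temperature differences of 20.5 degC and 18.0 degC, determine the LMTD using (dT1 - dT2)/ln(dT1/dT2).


LMTD = (dT1 - dT2) / ln(dT1/dT2)
= (20.5 - 18.0) / ln(20.5 / 18.0) = 2.5 / 0.130053 = 19.22

19.22 degC


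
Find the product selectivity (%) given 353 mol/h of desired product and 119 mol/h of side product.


Selectivity = desired / (desired + undesired) * 100
Total products = 353 + 119 = 472 mol/h
S = 353 / 472 * 100
= 0.7479 * 100
= 74.79 %

74.79 %


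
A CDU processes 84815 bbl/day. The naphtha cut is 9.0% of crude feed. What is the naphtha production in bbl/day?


Crude throughput = 84815 bbl/day
Fraction yield = 9.0%
yield = throughput * fraction / 100
yield = 84815 * 9.0 / 100 = 7633.35

7633.35 bbl/day


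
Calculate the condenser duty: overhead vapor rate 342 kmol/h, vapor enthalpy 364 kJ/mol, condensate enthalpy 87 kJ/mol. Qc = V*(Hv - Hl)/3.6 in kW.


Qc = 342 * (364 - 87) / 3.6 = 342 * 277 / 3.6 = 26320

26320 kW


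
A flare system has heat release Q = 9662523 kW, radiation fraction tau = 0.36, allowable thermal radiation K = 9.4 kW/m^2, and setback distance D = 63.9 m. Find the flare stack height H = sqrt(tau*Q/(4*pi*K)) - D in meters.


tau*Q/(4*pi*K) = 0.36 * 9662523 / (4 * pi * 9.4) = 29448
sqrt(29448) = 171.604
H = 171.604 - 63.9 = 107.7

107.7 m


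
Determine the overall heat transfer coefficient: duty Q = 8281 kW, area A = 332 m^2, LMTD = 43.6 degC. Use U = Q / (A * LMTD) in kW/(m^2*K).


From Q = U*A*LMTD, U = Q / (A * LMTD)
U = 8281 / (332 * 43.6) = 8281 / 14475.2 = 0.5721

0.5721 kW/(m^2*K)


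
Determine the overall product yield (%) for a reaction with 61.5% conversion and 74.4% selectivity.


Overall yield = conversion (%) * selectivity (%) / 100
Conversion = 61.5%, Selectivity = 74.4%
Y = 61.5 * 74.4 / 100
= 45.756 %

45.756 %
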